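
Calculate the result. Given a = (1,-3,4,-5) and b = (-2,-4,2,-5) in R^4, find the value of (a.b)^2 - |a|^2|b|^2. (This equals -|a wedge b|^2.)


a . b = 1*(-2) + (-3)*(-4) + 4*2 + (-5)*(-5)
= -2 + 12 + 8 + 25 = 43
|a|^2 = 1^2 + (-3)^2 + 4^2 + (-5)^2 = 51
|b|^2 = (-2)^2 + (-4)^2 + 2^2 + (-5)^2 = 49
(a.b)^2 = 43^2 = 1849
|a|^2 * |b|^2 = 51 * 49 = 2499
Result = 1849 - 2499 = -650


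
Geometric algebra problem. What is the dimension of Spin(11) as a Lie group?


Spin(n) double-covers SO(n); both have Lie algebra so(n) of dimension n(n-1)/2.
n = 11
n(n-1) = 11 * 10 = 110
dim Spin(11) = 110/2 = 55


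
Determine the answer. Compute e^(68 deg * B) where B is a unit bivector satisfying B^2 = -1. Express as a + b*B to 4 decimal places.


For a unit bivector B with B^2 = -1, the exponential series gives
e^(theta*B) = cos(theta) + sin(theta)*B (the GA analogue of Euler's formula).
theta = 68 degrees = 1.186824 rad
cos(68 deg) = 0.3746
sin(68 deg) = 0.9272
exp(theta*B) = 0.3746 + 0.9272*B


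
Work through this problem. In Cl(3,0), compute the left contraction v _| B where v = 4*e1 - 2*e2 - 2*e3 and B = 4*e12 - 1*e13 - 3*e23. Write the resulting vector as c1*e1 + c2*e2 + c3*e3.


Left contraction v _| B = <vB>_1 (grade-1 part of the geometric product vB).
Using e1_|e12 = e2, e2_|e12 = -e1, e1_|e13 = e3, e3_|e13 = -e1, e2_|e23 = e3, e3_|e23 = -e2:
e1 coeff: -v2*b12 - v3*b13 = -(-2)*(4) - (-2)*(-1) = 6
e2 coeff: v1*b12 - v3*b23 = (4)*(4) - (-2)*(-3) = 10
e3 coeff: v1*b13 + v2*b23 = (4)*(-1) + (-2)*(-3) = 2
v _| B = 6*e1 + 10*e2 + 2*e3


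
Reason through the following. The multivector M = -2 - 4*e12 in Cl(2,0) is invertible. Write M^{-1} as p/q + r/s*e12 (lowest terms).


M = -2 - 4*e12, where e12^2 = -1.
Since M commutes with its reverse ~M = a - b*e12, M * ~M = a^2 - b^2*e12^2 = a^2 + b^2.
So M^{-1} = ~M / (a^2 + b^2) = (a - b*e12)/(a^2 + b^2).
a^2 + b^2 = 4 + 16 = 20
Scalar part = -2/20 = -1/10
Bivector coeff = 4/20 = 1/5
M^{-1} = -1/10 + 1/5*e12


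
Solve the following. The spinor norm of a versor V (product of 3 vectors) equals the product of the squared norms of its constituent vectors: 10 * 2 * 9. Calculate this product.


Spinor norm N(V) = |v1|^2 * |v2|^2 * ... * |v3|^2
= 10 * 2 * 9
Running product: 10, 20, 180
N(V) = 180


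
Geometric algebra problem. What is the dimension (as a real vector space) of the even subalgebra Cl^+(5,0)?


Even subalgebra dimension = 2^(n-1)
n = 5 + 0 = 5
2^(5 - 1) = 2^4 = 16
Verification: sum of C(5,k) for even k = 1 + 10 + 5 = 16
Result = 16


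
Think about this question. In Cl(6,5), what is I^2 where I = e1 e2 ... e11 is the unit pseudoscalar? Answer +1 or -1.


The pseudoscalar I = e1...e_n (product of all n generators) of Cl(p,q) satisfies I^2 = (-1)^(q + n(n-1)/2).
p = 6, q = 5, n = p + q = 11
n(n-1)/2 = 11 * 10 / 2 = 55
Exponent = q + n(n-1)/2 = 5 + 55 = 60
I^2 = (-1)^60 = +1


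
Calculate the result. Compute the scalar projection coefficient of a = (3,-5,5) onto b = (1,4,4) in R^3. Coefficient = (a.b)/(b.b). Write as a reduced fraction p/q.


Projection coefficient = (a . b) / (b . b)
a . b = 3*1 + (-5)*4 + 5*4
= 3 + (-20) + 20 = 3
b . b = 1^2 + 4^2 + 4^2
= 1 + 16 + 16 = 33
Coefficient = 3/33
In lowest terms: 1/11


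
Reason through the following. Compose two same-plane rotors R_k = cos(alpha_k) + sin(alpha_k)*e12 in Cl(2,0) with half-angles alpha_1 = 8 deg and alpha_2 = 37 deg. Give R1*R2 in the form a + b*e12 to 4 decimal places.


Same-plane rotors commute and their half-angles add:
R1*R2 = cos(a1 + a2) + sin(a1 + a2)*e12.
a1 + a2 = 8 + 37 = 45 deg
cos(45 deg) = 0.7071
sin(45 deg) = 0.7071
R1*R2 = 0.7071 + 0.7071*e12


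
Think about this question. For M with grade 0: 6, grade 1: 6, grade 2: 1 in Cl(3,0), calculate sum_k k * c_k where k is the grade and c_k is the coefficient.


Grade-weighted sum = sum of grade_k * coefficient_k
0*6 = 0
1*6 = 6
2*1 = 2
Total = 0 + 6 + 2 = 8


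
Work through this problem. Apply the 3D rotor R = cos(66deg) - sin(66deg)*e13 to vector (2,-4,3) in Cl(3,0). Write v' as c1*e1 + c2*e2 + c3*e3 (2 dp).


Rotor R = cos(66deg) - sin(66deg)*e13
Rotation angle theta = 2 * 66 = 132 degrees in the e13 plane (e1 -> e3).
The component perpendicular to the plane (e2) is invariant: v'_2 = v2 = -4.00
cos(132deg) = -0.6691, sin(132deg) = 0.7431
v'_1 = v1*cos(theta) - v3*sin(theta) = 2*(-0.6691) - 3*0.7431 = -3.57
v'_3 = v1*sin(theta) + v3*cos(theta) = 2*0.7431 + 3*(-0.6691) = -0.52
v' = -3.57*e1 - 4.00*e2 - 0.52*e3


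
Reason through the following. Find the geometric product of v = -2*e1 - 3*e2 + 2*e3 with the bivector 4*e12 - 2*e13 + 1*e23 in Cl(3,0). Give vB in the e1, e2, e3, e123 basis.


vB has grade-1 (vector) and grade-3 (trivector) parts: vB = (v _| B) + (v ^ B).
Vector part <vB>_1:
  e1: -v2*b12 - v3*b13 = -(-3)*(4) - (2)*(-2) = 16
  e2: v1*b12 - v3*b23 = (-2)*(4) - (2)*(1) = -10
  e3: v1*b13 + v2*b23 = (-2)*(-2) + (-3)*(1) = 1
Trivector part <vB>_3:
  e123: v1*b23 - v2*b13 + v3*b12 = (-2)*(1) - (-3)*(-2) + (2)*(4) = 0
vB = 16*e1 - 10*e2 + 1*e3 + 0*e123


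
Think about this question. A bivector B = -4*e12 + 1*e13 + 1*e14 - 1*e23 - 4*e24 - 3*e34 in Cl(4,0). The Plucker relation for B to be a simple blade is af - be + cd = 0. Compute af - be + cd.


Plucker relation: af - be + cd
a*f = (-4)*(-3) = 12
b*e = 1*(-4) = -4
c*d = 1*(-1) = -1
af - be + cd = 12 - (-4) + (-1)
= 15


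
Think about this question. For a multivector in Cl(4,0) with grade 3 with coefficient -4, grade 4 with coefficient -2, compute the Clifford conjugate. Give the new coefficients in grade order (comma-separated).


Clifford conjugate sign for grade k: (-1)^(k(k+1)/2)
Grade 3: (-1)^(3*4/2) = (-1)^6 = 1, coeff -4 -> -4
Grade 4: (-1)^(4*5/2) = (-1)^10 = 1, coeff -2 -> -2
Conjugated coefficients: -4, -2


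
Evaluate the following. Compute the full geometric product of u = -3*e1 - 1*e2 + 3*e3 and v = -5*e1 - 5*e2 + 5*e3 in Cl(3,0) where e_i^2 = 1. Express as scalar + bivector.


In Cl(3,0): e_i^2 = 1, e_ie_j = -e_je_i for i != j.
Scalar part = u . v = (-3)*(-5) + (-1)*(-5) + 3*5
= 15 + 5 + 15 = 35
e12 coeff = (-3)*(-5) - (-1)*(-5) = 15 - 5 = 10
e13 coeff = (-3)*5 - 3*(-5) = -15 - (-15) = 0
e23 coeff = (-1)*5 - 3*(-5) = -5 - (-15) = 10
uv = 35 + 10*e12 + 0*e13 + 10*e23


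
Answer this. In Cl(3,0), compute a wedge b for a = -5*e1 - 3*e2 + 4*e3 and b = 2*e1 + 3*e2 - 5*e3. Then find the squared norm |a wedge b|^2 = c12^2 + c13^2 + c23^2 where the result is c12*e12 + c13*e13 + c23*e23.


a wedge b = (a1*b2 - a2*b1)*e12 + (a1*b3 - a3*b1)*e13 + (a2*b3 - a3*b2)*e23
e12 coeff: (-5)*3 - (-3)*2 = -15 - (-6) = -9
e13 coeff: (-5)*(-5) - 4*2 = 25 - 8 = 17
e23 coeff: (-3)*(-5) - 4*3 = 15 - 12 = 3
|a wedge b|^2 = (-9)^2 + 17^2 + 3^2
= 81 + 289 + 9
= 379


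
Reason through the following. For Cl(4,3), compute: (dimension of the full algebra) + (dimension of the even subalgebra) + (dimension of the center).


n = 4 + 3 = 7
Total dim = 2^7 = 128
Even subalgebra dim = 2^6 = 64
n is odd, so center dim = 2
Sum = 128 + 64 + 2 = 194


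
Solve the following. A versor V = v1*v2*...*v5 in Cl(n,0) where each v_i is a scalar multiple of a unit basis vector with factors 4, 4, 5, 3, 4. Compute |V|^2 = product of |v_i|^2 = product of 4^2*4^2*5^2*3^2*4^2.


Each vector v_i has |v_i|^2 = s_i^2
Squared scales: 4^2 = 16, 4^2 = 16, 5^2 = 25, 3^2 = 9, 4^2 = 16
|V|^2 = 16 * 16 * 25 * 9 * 16
= 921600


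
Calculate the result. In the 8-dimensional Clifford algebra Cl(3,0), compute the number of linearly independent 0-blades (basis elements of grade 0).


Number of grade-k basis blades in Cl(p,q) with n = p + q is C(n, k).
n = 3 + 0 = 3
C(3, 0) = 3! / (0! * 3!)
= 6 / (1 * 6)
= 1


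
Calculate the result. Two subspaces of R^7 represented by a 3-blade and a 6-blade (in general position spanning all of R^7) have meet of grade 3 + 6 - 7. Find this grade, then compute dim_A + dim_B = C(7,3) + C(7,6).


Meet grade = grade(A) + grade(B) - n
= 3 + 6 - 7 = 2
C(7,3) = 35
C(7,6) = 7
dim_A + dim_B = 35 + 7 = 42


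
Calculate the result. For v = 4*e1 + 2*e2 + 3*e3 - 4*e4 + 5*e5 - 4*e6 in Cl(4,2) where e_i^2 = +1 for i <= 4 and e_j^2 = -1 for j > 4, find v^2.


v^2 = sum of c_i^2 * e_i^2
Positive signature terms (e_i^2 = +1): 4^2 + 2^2 + 3^2 + (-4)^2 = 45
Negative signature terms (e_j^2 = -1): 5^2 + (-4)^2 = 41
v^2 = 45 - 41 = 4


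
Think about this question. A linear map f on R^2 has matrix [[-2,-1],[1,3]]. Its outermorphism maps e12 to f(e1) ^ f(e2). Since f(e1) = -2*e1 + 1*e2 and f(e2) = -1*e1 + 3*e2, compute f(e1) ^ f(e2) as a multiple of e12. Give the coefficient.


The outermorphism of a linear map f sends e1^e2 to f(e1)^f(e2).
f(e1) = -2*e1 + 1*e2
f(e2) = -1*e1 + 3*e2
f(e1) ^ f(e2) = (-2*e1 + 1*e2) ^ (-1*e1 + 3*e2)
= (-2)*3*e12 + 1*(-1)*e21
= (-6 - (-1))*e12
= -5*e12
Coefficient = -5


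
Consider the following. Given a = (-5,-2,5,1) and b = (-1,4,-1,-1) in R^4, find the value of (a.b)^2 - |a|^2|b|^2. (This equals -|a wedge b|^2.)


a . b = (-5)*(-1) + (-2)*4 + 5*(-1) + 1*(-1)
= 5 + (-8) + (-5) + (-1) = -9
|a|^2 = (-5)^2 + (-2)^2 + 5^2 + 1^2 = 55
|b|^2 = (-1)^2 + 4^2 + (-1)^2 + (-1)^2 = 19
(a.b)^2 = (-9)^2 = 81
|a|^2 * |b|^2 = 55 * 19 = 1045
Result = 81 - 1045 = -964


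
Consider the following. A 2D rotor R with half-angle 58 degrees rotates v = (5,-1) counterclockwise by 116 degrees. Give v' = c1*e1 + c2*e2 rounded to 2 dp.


Rotor R = cos(58deg) - sin(58deg)*e12
Rotation angle theta = 2 * 58 = 116 degrees
v' = R*v*~R rotates v by theta.
cos(116deg) = -0.4384, sin(116deg) = 0.8988
v'_1 = 5*cos(116deg) - (-1)*sin(116deg)
= 5*(-0.4384) - (-1)*0.8988
= -1.29
v'_2 = 5*sin(116deg) + (-1)*cos(116deg)
= 5*0.8988 + (-1)*(-0.4384)
= 4.93
v' = -1.29*e1 + 4.93*e2


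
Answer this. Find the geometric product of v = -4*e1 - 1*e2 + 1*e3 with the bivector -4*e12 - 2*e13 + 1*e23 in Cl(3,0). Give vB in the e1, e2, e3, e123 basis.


vB has grade-1 (vector) and grade-3 (trivector) parts: vB = (v _| B) + (v ^ B).
Vector part <vB>_1:
  e1: -v2*b12 - v3*b13 = -(-1)*(-4) - (1)*(-2) = -2
  e2: v1*b12 - v3*b23 = (-4)*(-4) - (1)*(1) = 15
  e3: v1*b13 + v2*b23 = (-4)*(-2) + (-1)*(1) = 7
Trivector part <vB>_3:
  e123: v1*b23 - v2*b13 + v3*b12 = (-4)*(1) - (-1)*(-2) + (1)*(-4) = -10
vB = -2*e1 + 15*e2 + 7*e3 - 10*e123


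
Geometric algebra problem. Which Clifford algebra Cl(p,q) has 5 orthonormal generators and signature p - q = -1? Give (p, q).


We need p + q = 5 and p - q = -1.
Adding: 2p = 5 + (-1) = 4, so p = 2.
Then q = 5 - 2 = 3.
(p, q) = (2, 3)


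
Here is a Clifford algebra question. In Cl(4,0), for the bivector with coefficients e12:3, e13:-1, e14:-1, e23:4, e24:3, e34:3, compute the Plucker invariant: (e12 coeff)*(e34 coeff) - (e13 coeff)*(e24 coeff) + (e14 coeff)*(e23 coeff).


Plucker relation: af - be + cd
a*f = 3*3 = 9
b*e = (-1)*3 = -3
c*d = (-1)*4 = -4
af - be + cd = 9 - (-3) + (-4)
= 8


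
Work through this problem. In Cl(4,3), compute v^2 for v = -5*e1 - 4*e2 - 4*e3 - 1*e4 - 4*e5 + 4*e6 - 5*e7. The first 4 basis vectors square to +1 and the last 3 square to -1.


v^2 = sum of c_i^2 * e_i^2
Positive signature terms (e_i^2 = +1): (-5)^2 + (-4)^2 + (-4)^2 + (-1)^2 = 58
Negative signature terms (e_j^2 = -1): (-4)^2 + 4^2 + (-5)^2 = 57
v^2 = 58 - 57 = 1


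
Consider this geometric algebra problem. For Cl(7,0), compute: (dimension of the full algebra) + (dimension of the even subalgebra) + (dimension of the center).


n = 7 + 0 = 7
Total dim = 2^7 = 128
Even subalgebra dim = 2^6 = 64
n is odd, so center dim = 2
Sum = 128 + 64 + 2 = 194


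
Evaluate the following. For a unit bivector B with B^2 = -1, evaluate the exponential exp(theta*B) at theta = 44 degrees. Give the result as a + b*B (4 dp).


For a unit bivector B with B^2 = -1, the exponential series gives
e^(theta*B) = cos(theta) + sin(theta)*B (the GA analogue of Euler's formula).
theta = 44 degrees = 0.767945 rad
cos(44 deg) = 0.7193
sin(44 deg) = 0.6947
exp(theta*B) = 0.7193 + 0.6947*B


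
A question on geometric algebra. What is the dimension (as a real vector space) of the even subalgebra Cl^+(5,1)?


Even subalgebra dimension = 2^(n-1)
n = 5 + 1 = 6
2^(6 - 1) = 2^5 = 32
Verification: sum of C(6,k) for even k = 1 + 15 + 15 + 1 = 32
Result = 32


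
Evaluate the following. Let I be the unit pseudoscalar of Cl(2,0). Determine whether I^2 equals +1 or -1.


The pseudoscalar I = e1...e_n (product of all n generators) of Cl(p,q) satisfies I^2 = (-1)^(q + n(n-1)/2).
p = 2, q = 0, n = p + q = 2
n(n-1)/2 = 2 * 1 / 2 = 1
Exponent = q + n(n-1)/2 = 0 + 1 = 1
I^2 = (-1)^1 = -1


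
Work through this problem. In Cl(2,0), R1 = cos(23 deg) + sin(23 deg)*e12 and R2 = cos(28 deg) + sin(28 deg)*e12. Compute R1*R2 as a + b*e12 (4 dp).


Same-plane rotors commute and their half-angles add:
R1*R2 = cos(a1 + a2) + sin(a1 + a2)*e12.
a1 + a2 = 23 + 28 = 51 deg
cos(51 deg) = 0.6293
sin(51 deg) = 0.7771
R1*R2 = 0.6293 + 0.7771*e12


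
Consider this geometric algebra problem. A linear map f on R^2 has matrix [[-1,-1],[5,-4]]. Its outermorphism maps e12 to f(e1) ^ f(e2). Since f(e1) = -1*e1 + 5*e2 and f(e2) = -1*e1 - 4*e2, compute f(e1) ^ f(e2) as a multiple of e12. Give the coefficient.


The outermorphism of a linear map f sends e1^e2 to f(e1)^f(e2).
f(e1) = -1*e1 + 5*e2
f(e2) = -1*e1 - 4*e2
f(e1) ^ f(e2) = (-1*e1 + 5*e2) ^ (-1*e1 - 4*e2)
= (-1)*(-4)*e12 + 5*(-1)*e21
= (4 - (-5))*e12
= 9*e12
Coefficient = 9


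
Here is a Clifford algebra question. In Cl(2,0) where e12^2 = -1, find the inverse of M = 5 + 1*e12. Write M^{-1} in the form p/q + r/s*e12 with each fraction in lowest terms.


M = 5 + 1*e12, where e12^2 = -1.
Since M commutes with its reverse ~M = a - b*e12, M * ~M = a^2 - b^2*e12^2 = a^2 + b^2.
So M^{-1} = ~M / (a^2 + b^2) = (a - b*e12)/(a^2 + b^2).
a^2 + b^2 = 25 + 1 = 26
Scalar part = 5/26 = 5/26
Bivector coeff = -1/26 = -1/26
M^{-1} = 5/26 - 1/26*e12


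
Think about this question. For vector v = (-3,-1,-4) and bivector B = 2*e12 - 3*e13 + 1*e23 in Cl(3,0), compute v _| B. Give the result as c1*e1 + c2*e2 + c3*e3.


Left contraction v _| B = <vB>_1 (grade-1 part of the geometric product vB).
Using e1_|e12 = e2, e2_|e12 = -e1, e1_|e13 = e3, e3_|e13 = -e1, e2_|e23 = e3, e3_|e23 = -e2:
e1 coeff: -v2*b12 - v3*b13 = -(-1)*(2) - (-4)*(-3) = -10
e2 coeff: v1*b12 - v3*b23 = (-3)*(2) - (-4)*(1) = -2
e3 coeff: v1*b13 + v2*b23 = (-3)*(-3) + (-1)*(1) = 8
v _| B = -10*e1 - 2*e2 + 8*e3


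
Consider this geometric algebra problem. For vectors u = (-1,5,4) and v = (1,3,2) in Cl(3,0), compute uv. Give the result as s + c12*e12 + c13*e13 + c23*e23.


In Cl(3,0): e_i^2 = 1, e_ie_j = -e_je_i for i != j.
Scalar part = u . v = (-1)*1 + 5*3 + 4*2
= -1 + 15 + 8 = 22
e12 coeff = (-1)*3 - 5*1 = -3 - 5 = -8
e13 coeff = (-1)*2 - 4*1 = -2 - 4 = -6
e23 coeff = 5*2 - 4*3 = 10 - 12 = -2
uv = 22 - 8*e12 - 6*e13 - 2*e23


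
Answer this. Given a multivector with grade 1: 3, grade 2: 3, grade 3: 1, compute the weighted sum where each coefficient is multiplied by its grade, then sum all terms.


Grade-weighted sum = sum of grade_k * coefficient_k
1*3 = 3
2*3 = 6
3*1 = 3
Total = 3 + 6 + 3 = 12


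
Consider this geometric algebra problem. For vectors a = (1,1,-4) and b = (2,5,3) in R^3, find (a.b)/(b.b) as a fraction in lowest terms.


Projection coefficient = (a . b) / (b . b)
a . b = 1*2 + 1*5 + (-4)*3
= 2 + 5 + (-12) = -5
b . b = 2^2 + 5^2 + 3^2
= 4 + 25 + 9 = 38
Coefficient = -5/38
In lowest terms: -5/38


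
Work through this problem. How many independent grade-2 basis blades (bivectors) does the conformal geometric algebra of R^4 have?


The conformal model of R^4 uses Cl(5,1) with m = 4 + 2 = 6 generators.
Number of grade-2 blades = C(m, 2) = C(6, 2)
= 6*5/2 = 15


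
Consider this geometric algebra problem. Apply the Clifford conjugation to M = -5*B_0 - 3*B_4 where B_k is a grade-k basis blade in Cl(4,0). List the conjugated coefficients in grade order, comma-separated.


Clifford conjugate sign for grade k: (-1)^(k(k+1)/2)
Grade 0: (-1)^(0*1/2) = (-1)^0 = 1, coeff -5 -> -5
Grade 4: (-1)^(4*5/2) = (-1)^10 = 1, coeff -3 -> -3
Conjugated coefficients: -5, -3


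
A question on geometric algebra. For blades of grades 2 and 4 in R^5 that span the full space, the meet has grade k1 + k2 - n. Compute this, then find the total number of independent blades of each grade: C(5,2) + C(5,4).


Meet grade = grade(A) + grade(B) - n
= 2 + 4 - 5 = 1
C(5,2) = 10
C(5,4) = 5
dim_A + dim_B = 10 + 5 = 15


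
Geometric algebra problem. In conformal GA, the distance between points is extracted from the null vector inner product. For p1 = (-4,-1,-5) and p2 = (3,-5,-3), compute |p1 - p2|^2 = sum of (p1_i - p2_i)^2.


p1 - p2 = (-7, 4, -2)
|p1 - p2|^2 = (-7)^2 + 4^2 + (-2)^2
= 49 + 16 + 4
= 69


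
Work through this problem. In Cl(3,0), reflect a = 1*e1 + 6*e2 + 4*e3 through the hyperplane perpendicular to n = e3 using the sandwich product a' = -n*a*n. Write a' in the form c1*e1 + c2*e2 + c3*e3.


Reflection formula: a' = -n*a*n, with n = e3 (unit vector, n^2 = 1).
For reflection through hyperplane perp to e3:
The component along e3 flips sign, others stay.
a = (1, 6, 4)
a' = (1, 6, -4)
a' = 1*e1 + 6*e2 - 4*e3


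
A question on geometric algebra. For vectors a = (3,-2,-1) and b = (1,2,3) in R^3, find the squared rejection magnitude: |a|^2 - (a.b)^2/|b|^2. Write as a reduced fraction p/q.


|a|^2 = 3^2 + (-2)^2 + (-1)^2 = 14
|b|^2 = 1^2 + 2^2 + 3^2 = 14
a . b = 3*1 + (-2)*2 + (-1)*3 = -4
(a.b)^2 = (-4)^2 = 16
|rej|^2 = 14 - 16/14
= (196 - 16)/14
= 180/14
In lowest terms: 90/7


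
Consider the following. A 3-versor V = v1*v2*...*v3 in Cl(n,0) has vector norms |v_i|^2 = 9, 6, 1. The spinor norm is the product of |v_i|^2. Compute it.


Spinor norm N(V) = |v1|^2 * |v2|^2 * ... * |v3|^2
= 9 * 6 * 1
Running product: 9, 54, 54
N(V) = 54


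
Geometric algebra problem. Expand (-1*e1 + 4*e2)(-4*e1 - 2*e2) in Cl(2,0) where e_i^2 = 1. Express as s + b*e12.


Expand: (-1*e1 + 4*e2)(-4*e1 - 2*e2)
= (-1)*(-4)*e1e1 + (-1)*(-2)*e1e2 + 4*(-4)*e2e1 + 4*(-2)*e2e2
Using e1^2 = e2^2 = 1, e2e1 = -e1e2:
Scalar part s = (-1)*(-4) + 4*(-2) = 4 + (-8) = -4
Bivector part b = (-1)*(-2) - 4*(-4) = 2 - (-16) = 18
uv = -4 + 18*e12


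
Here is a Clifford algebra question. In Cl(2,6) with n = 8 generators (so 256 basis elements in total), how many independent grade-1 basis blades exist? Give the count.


Number of grade-k basis blades in Cl(p,q) with n = p + q is C(n, k).
n = 2 + 6 = 8
C(8, 1) = 8! / (1! * 7!)
= 40320 / (1 * 5040)
= 8


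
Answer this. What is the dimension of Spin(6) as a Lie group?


Spin(n) double-covers SO(n); both have Lie algebra so(n) of dimension n(n-1)/2.
n = 6
n(n-1) = 6 * 5 = 30
dim Spin(6) = 30/2 = 15


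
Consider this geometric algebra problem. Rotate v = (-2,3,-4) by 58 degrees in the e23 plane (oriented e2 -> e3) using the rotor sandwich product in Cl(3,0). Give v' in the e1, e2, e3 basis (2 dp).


Rotor R = cos(29deg) - sin(29deg)*e23
Rotation angle theta = 2 * 29 = 58 degrees in the e23 plane (e2 -> e3).
The component perpendicular to the plane (e1) is invariant: v'_1 = v1 = -2.00
cos(58deg) = 0.5299, sin(58deg) = 0.8480
v'_2 = v2*cos(theta) - v3*sin(theta) = 3*0.5299 - (-4)*0.8480 = 4.98
v'_3 = v2*sin(theta) + v3*cos(theta) = 3*0.8480 + (-4)*0.5299 = 0.42
v' = -2.00*e1 + 4.98*e2 + 0.42*e3


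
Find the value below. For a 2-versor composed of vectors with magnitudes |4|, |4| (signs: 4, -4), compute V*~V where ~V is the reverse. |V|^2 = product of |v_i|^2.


Each vector v_i has |v_i|^2 = s_i^2
Squared scales: 4^2 = 16, (-4)^2 = 16
|V|^2 = 16 * 16
= 256


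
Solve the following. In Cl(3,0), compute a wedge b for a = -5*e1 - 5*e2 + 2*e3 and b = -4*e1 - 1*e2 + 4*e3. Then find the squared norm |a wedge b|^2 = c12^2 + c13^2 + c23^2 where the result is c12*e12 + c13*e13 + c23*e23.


a wedge b = (a1*b2 - a2*b1)*e12 + (a1*b3 - a3*b1)*e13 + (a2*b3 - a3*b2)*e23
e12 coeff: (-5)*(-1) - (-5)*(-4) = 5 - 20 = -15
e13 coeff: (-5)*4 - 2*(-4) = -20 - (-8) = -12
e23 coeff: (-5)*4 - 2*(-1) = -20 - (-2) = -18
|a wedge b|^2 = (-15)^2 + (-12)^2 + (-18)^2
= 225 + 144 + 324
= 693


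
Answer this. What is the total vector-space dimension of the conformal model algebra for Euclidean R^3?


The conformal model of R^3 uses Cl(4,1): the 3 Euclidean generators plus two extra orthogonal generators e+ (e+^2 = +1) and e- (e-^2 = -1), from which the null vectors e0, einf are built.
Number of generators m = 3 + 2 = 5.
dim Cl(p,q) = 2^m = 2^5 = 32


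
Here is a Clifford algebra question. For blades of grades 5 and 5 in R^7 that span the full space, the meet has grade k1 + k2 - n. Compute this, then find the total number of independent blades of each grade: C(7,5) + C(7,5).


Meet grade = grade(A) + grade(B) - n
= 5 + 5 - 7 = 3
C(7,5) = 21
C(7,5) = 21
dim_A + dim_B = 21 + 21 = 42


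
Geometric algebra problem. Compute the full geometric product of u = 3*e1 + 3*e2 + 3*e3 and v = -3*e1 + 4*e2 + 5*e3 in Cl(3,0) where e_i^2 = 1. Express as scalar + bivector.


In Cl(3,0): e_i^2 = 1, e_ie_j = -e_je_i for i != j.
Scalar part = u . v = 3*(-3) + 3*4 + 3*5
= -9 + 12 + 15 = 18
e12 coeff = 3*4 - 3*(-3) = 12 - (-9) = 21
e13 coeff = 3*5 - 3*(-3) = 15 - (-9) = 24
e23 coeff = 3*5 - 3*4 = 15 - 12 = 3
uv = 18 + 21*e12 + 24*e13 + 3*e23


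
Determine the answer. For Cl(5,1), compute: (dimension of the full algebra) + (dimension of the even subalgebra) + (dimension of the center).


n = 5 + 1 = 6
Total dim = 2^6 = 64
Even subalgebra dim = 2^5 = 32
n is even, so center dim = 1
Sum = 64 + 32 + 1 = 97


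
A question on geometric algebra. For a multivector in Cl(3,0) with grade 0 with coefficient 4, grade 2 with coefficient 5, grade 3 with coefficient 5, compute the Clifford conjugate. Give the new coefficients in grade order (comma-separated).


Clifford conjugate sign for grade k: (-1)^(k(k+1)/2)
Grade 0: (-1)^(0*1/2) = (-1)^0 = 1, coeff 4 -> 4
Grade 2: (-1)^(2*3/2) = (-1)^3 = -1, coeff 5 -> -5
Grade 3: (-1)^(3*4/2) = (-1)^6 = 1, coeff 5 -> 5
Conjugated coefficients: 4, -5, 5


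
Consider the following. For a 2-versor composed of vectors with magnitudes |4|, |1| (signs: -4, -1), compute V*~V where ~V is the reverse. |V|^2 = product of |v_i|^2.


Each vector v_i has |v_i|^2 = s_i^2
Squared scales: (-4)^2 = 16, (-1)^2 = 1
|V|^2 = 16 * 1
= 16


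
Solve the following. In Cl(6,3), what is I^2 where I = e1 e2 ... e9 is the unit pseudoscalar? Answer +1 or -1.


The pseudoscalar I = e1...e_n (product of all n generators) of Cl(p,q) satisfies I^2 = (-1)^(q + n(n-1)/2).
p = 6, q = 3, n = p + q = 9
n(n-1)/2 = 9 * 8 / 2 = 36
Exponent = q + n(n-1)/2 = 3 + 36 = 39
I^2 = (-1)^39 = -1


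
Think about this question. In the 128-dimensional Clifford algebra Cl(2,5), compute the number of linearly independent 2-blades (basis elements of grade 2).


Number of grade-k basis blades in Cl(p,q) with n = p + q is C(n, k).
n = 2 + 5 = 7
C(7, 2) = 7! / (2! * 5!)
= 5040 / (2 * 120)
= 21


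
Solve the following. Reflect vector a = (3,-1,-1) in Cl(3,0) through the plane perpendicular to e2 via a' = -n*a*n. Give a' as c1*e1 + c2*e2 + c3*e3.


Reflection formula: a' = -n*a*n, with n = e2 (unit vector, n^2 = 1).
For reflection through hyperplane perp to e2:
The component along e2 flips sign, others stay.
a = (3, -1, -1)
a' = (3, 1, -1)
a' = 3*e1 + 1*e2 - 1*e3


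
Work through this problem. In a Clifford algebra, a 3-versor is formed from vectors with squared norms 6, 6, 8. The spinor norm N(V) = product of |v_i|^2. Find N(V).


Spinor norm N(V) = |v1|^2 * |v2|^2 * ... * |v3|^2
= 6 * 6 * 8
Running product: 6, 36, 288
N(V) = 288


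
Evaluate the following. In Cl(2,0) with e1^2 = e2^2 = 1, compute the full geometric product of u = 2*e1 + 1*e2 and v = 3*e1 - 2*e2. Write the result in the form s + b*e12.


Expand: (2*e1 + 1*e2)(3*e1 - 2*e2)
= 2*3*e1e1 + 2*(-2)*e1e2 + 1*3*e2e1 + 1*(-2)*e2e2
Using e1^2 = e2^2 = 1, e2e1 = -e1e2:
Scalar part s = 2*3 + 1*(-2) = 6 + (-2) = 4
Bivector part b = 2*(-2) - 1*3 = -4 - 3 = -7
uv = 4 - 7*e12


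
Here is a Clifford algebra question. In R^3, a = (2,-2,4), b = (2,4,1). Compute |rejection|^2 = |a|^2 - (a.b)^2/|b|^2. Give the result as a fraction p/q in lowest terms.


|a|^2 = 2^2 + (-2)^2 + 4^2 = 24
|b|^2 = 2^2 + 4^2 + 1^2 = 21
a . b = 2*2 + (-2)*4 + 4*1 = 0
(a.b)^2 = 0^2 = 0
|rej|^2 = 24 - 0/21
= (504 - 0)/21
= 504/21
In lowest terms: 24/1


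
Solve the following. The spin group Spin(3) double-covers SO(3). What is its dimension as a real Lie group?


Spin(n) double-covers SO(n); both have Lie algebra so(n) of dimension n(n-1)/2.
n = 3
n(n-1) = 3 * 2 = 6
dim Spin(3) = 6/2 = 3


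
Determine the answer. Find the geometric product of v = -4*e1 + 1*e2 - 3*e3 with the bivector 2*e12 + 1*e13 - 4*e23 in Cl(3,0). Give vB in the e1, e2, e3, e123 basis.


vB has grade-1 (vector) and grade-3 (trivector) parts: vB = (v _| B) + (v ^ B).
Vector part <vB>_1:
  e1: -v2*b12 - v3*b13 = -(1)*(2) - (-3)*(1) = 1
  e2: v1*b12 - v3*b23 = (-4)*(2) - (-3)*(-4) = -20
  e3: v1*b13 + v2*b23 = (-4)*(1) + (1)*(-4) = -8
Trivector part <vB>_3:
  e123: v1*b23 - v2*b13 + v3*b12 = (-4)*(-4) - (1)*(1) + (-3)*(2) = 9
vB = 1*e1 - 20*e2 - 8*e3 + 9*e123


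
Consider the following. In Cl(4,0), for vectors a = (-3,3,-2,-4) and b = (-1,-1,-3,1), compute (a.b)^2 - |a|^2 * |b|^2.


a . b = (-3)*(-1) + 3*(-1) + (-2)*(-3) + (-4)*1
= 3 + (-3) + 6 + (-4) = 2
|a|^2 = (-3)^2 + 3^2 + (-2)^2 + (-4)^2 = 38
|b|^2 = (-1)^2 + (-1)^2 + (-3)^2 + 1^2 = 12
(a.b)^2 = 2^2 = 4
|a|^2 * |b|^2 = 38 * 12 = 456
Result = 4 - 456 = -452


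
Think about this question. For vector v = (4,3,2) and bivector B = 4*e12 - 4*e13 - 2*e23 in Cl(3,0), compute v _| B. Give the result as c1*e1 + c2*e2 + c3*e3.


Left contraction v _| B = <vB>_1 (grade-1 part of the geometric product vB).
Using e1_|e12 = e2, e2_|e12 = -e1, e1_|e13 = e3, e3_|e13 = -e1, e2_|e23 = e3, e3_|e23 = -e2:
e1 coeff: -v2*b12 - v3*b13 = -(3)*(4) - (2)*(-4) = -4
e2 coeff: v1*b12 - v3*b23 = (4)*(4) - (2)*(-2) = 20
e3 coeff: v1*b13 + v2*b23 = (4)*(-4) + (3)*(-2) = -22
v _| B = -4*e1 + 20*e2 - 22*e3


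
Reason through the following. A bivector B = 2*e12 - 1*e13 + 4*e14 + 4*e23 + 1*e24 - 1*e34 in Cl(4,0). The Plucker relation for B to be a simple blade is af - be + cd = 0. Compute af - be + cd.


Plucker relation: af - be + cd
a*f = 2*(-1) = -2
b*e = (-1)*1 = -1
c*d = 4*4 = 16
af - be + cd = -2 - (-1) + 16
= 15


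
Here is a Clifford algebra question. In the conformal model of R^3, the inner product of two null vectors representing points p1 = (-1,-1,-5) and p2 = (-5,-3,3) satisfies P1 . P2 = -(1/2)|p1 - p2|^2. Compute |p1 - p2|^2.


p1 - p2 = (4, 2, -8)
|p1 - p2|^2 = 4^2 + 2^2 + (-8)^2
= 16 + 4 + 64
= 84


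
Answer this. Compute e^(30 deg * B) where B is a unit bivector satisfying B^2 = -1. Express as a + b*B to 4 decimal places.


For a unit bivector B with B^2 = -1, the exponential series gives
e^(theta*B) = cos(theta) + sin(theta)*B (the GA analogue of Euler's formula).
theta = 30 degrees = 0.523599 rad
cos(30 deg) = 0.8660
sin(30 deg) = 0.5000
exp(theta*B) = 0.8660 + 0.5000*B


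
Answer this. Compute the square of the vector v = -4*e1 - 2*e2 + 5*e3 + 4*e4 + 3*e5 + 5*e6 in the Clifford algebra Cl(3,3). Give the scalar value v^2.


v^2 = sum of c_i^2 * e_i^2
Positive signature terms (e_i^2 = +1): (-4)^2 + (-2)^2 + 5^2 = 45
Negative signature terms (e_j^2 = -1): 4^2 + 3^2 + 5^2 = 50
v^2 = 45 - 50 = -5


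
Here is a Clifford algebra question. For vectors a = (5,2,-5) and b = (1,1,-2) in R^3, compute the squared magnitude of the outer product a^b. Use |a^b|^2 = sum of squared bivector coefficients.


a wedge b = (a1*b2 - a2*b1)*e12 + (a1*b3 - a3*b1)*e13 + (a2*b3 - a3*b2)*e23
e12 coeff: 5*1 - 2*1 = 5 - 2 = 3
e13 coeff: 5*(-2) - (-5)*1 = -10 - (-5) = -5
e23 coeff: 2*(-2) - (-5)*1 = -4 - (-5) = 1
|a wedge b|^2 = 3^2 + (-5)^2 + 1^2
= 9 + 25 + 1
= 35


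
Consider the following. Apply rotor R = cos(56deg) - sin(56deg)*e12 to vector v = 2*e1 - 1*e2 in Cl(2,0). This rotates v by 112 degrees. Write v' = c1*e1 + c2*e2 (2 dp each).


Rotor R = cos(56deg) - sin(56deg)*e12
Rotation angle theta = 2 * 56 = 112 degrees
v' = R*v*~R rotates v by theta.
cos(112deg) = -0.3746, sin(112deg) = 0.9272
v'_1 = 2*cos(112deg) - (-1)*sin(112deg)
= 2*(-0.3746) - (-1)*0.9272
= 0.18
v'_2 = 2*sin(112deg) + (-1)*cos(112deg)
= 2*0.9272 + (-1)*(-0.3746)
= 2.23
v' = 0.18*e1 + 2.23*e2


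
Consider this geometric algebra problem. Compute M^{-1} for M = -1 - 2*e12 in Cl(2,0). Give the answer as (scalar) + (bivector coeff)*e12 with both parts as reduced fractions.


M = -1 - 2*e12, where e12^2 = -1.
Since M commutes with its reverse ~M = a - b*e12, M * ~M = a^2 - b^2*e12^2 = a^2 + b^2.
So M^{-1} = ~M / (a^2 + b^2) = (a - b*e12)/(a^2 + b^2).
a^2 + b^2 = 1 + 4 = 5
Scalar part = -1/5 = -1/5
Bivector coeff = 2/5 = 2/5
M^{-1} = -1/5 + 2/5*e12


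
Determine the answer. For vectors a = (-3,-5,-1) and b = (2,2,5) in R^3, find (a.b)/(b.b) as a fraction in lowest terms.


Projection coefficient = (a . b) / (b . b)
a . b = (-3)*2 + (-5)*2 + (-1)*5
= -6 + (-10) + (-5) = -21
b . b = 2^2 + 2^2 + 5^2
= 4 + 4 + 25 = 33
Coefficient = -21/33
In lowest terms: -7/11


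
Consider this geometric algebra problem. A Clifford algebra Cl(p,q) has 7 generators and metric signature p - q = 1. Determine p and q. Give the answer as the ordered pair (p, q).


We need p + q = 7 and p - q = 1.
Adding: 2p = 7 + 1 = 8, so p = 4.
Then q = 7 - 4 = 3.
(p, q) = (4, 3)


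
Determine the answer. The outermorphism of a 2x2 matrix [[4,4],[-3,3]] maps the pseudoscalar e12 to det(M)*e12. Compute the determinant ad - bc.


The outermorphism of a linear map f sends e1^e2 to f(e1)^f(e2).
f(e1) = 4*e1 - 3*e2
f(e2) = 4*e1 + 3*e2
f(e1) ^ f(e2) = (4*e1 - 3*e2) ^ (4*e1 + 3*e2)
= 4*3*e12 + (-3)*4*e21
= (12 - (-12))*e12
= 24*e12
Coefficient = 24


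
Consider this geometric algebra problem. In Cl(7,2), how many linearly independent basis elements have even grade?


Even subalgebra dimension = 2^(n-1)
n = 7 + 2 = 9
2^(9 - 1) = 2^8 = 256
Verification: sum of C(9,k) for even k = 1 + 36 + 126 + 84 + 9 = 256
Result = 256


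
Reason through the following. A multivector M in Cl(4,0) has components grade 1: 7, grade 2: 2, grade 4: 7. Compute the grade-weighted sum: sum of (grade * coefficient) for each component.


Grade-weighted sum = sum of grade_k * coefficient_k
1*7 = 7
2*2 = 4
4*7 = 28
Total = 7 + 4 + 28 = 39


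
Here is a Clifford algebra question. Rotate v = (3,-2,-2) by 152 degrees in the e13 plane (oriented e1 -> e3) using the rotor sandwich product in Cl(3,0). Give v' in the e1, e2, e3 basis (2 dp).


Rotor R = cos(76deg) - sin(76deg)*e13
Rotation angle theta = 2 * 76 = 152 degrees in the e13 plane (e1 -> e3).
The component perpendicular to the plane (e2) is invariant: v'_2 = v2 = -2.00
cos(152deg) = -0.8829, sin(152deg) = 0.4695
v'_1 = v1*cos(theta) - v3*sin(theta) = 3*(-0.8829) - (-2)*0.4695 = -1.71
v'_3 = v1*sin(theta) + v3*cos(theta) = 3*0.4695 + (-2)*(-0.8829) = 3.17
v' = -1.71*e1 - 2.00*e2 + 3.17*e3


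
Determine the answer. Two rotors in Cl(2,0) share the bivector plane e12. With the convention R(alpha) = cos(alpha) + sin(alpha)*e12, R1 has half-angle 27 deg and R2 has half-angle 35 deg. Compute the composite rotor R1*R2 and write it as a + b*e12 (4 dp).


Same-plane rotors commute and their half-angles add:
R1*R2 = cos(a1 + a2) + sin(a1 + a2)*e12.
a1 + a2 = 27 + 35 = 62 deg
cos(62 deg) = 0.4695
sin(62 deg) = 0.8829
R1*R2 = 0.4695 + 0.8829*e12


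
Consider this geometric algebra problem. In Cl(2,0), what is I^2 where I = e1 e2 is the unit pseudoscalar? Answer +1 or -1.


The pseudoscalar I = e1...e_n (product of all n generators) of Cl(p,q) satisfies I^2 = (-1)^(q + n(n-1)/2).
p = 2, q = 0, n = p + q = 2
n(n-1)/2 = 2 * 1 / 2 = 1
Exponent = q + n(n-1)/2 = 0 + 1 = 1
I^2 = (-1)^1 = -1


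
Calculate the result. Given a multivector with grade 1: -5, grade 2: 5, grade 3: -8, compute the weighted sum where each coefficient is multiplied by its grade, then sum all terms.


Grade-weighted sum = sum of grade_k * coefficient_k
1*(-5) = -5
2*5 = 10
3*(-8) = -24
Total = -5 + 10 + (-24) = -19


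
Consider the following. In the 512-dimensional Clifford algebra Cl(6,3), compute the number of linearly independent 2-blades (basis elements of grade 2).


Number of grade-k basis blades in Cl(p,q) with n = p + q is C(n, k).
n = 6 + 3 = 9
C(9, 2) = 9! / (2! * 7!)
= 362880 / (2 * 5040)
= 36


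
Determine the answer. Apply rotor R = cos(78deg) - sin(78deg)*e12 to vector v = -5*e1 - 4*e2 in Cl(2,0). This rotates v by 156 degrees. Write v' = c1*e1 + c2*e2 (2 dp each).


Rotor R = cos(78deg) - sin(78deg)*e12
Rotation angle theta = 2 * 78 = 156 degrees
v' = R*v*~R rotates v by theta.
cos(156deg) = -0.9135, sin(156deg) = 0.4067
v'_1 = -5*cos(156deg) - (-4)*sin(156deg)
= -5*(-0.9135) - (-4)*0.4067
= 6.19
v'_2 = -5*sin(156deg) + (-4)*cos(156deg)
= -5*0.4067 + (-4)*(-0.9135)
= 1.62
v' = 6.19*e1 + 1.62*e2


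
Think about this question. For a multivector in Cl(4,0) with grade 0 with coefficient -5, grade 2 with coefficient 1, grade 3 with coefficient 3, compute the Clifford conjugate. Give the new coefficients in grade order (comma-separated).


Clifford conjugate sign for grade k: (-1)^(k(k+1)/2)
Grade 0: (-1)^(0*1/2) = (-1)^0 = 1, coeff -5 -> -5
Grade 2: (-1)^(2*3/2) = (-1)^3 = -1, coeff 1 -> -1
Grade 3: (-1)^(3*4/2) = (-1)^6 = 1, coeff 3 -> 3
Conjugated coefficients: -5, -1, 3


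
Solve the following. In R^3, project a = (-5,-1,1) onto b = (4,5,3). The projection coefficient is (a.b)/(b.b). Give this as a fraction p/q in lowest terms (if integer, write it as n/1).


Projection coefficient = (a . b) / (b . b)
a . b = (-5)*4 + (-1)*5 + 1*3
= -20 + (-5) + 3 = -22
b . b = 4^2 + 5^2 + 3^2
= 16 + 25 + 9 = 50
Coefficient = -22/50
In lowest terms: -11/25


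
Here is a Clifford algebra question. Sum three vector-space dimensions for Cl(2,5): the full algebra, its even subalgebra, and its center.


n = 2 + 5 = 7
Total dim = 2^7 = 128
Even subalgebra dim = 2^6 = 64
n is odd, so center dim = 2
Sum = 128 + 64 + 2 = 194


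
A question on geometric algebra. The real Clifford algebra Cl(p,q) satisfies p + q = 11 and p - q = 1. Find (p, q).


We need p + q = 11 and p - q = 1.
Adding: 2p = 11 + 1 = 12, so p = 6.
Then q = 11 - 6 = 5.
(p, q) = (6, 5)


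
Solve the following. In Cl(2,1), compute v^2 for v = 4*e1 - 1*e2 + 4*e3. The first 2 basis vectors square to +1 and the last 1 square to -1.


v^2 = sum of c_i^2 * e_i^2
Positive signature terms (e_i^2 = +1): 4^2 + (-1)^2 = 17
Negative signature terms (e_j^2 = -1): 4^2 = 16
v^2 = 17 - 16 = 1


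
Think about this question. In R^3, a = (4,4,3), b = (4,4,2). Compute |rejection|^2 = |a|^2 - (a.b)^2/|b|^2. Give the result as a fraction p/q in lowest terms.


|a|^2 = 4^2 + 4^2 + 3^2 = 41
|b|^2 = 4^2 + 4^2 + 2^2 = 36
a . b = 4*4 + 4*4 + 3*2 = 38
(a.b)^2 = 38^2 = 1444
|rej|^2 = 41 - 1444/36
= (1476 - 1444)/36
= 32/36
In lowest terms: 8/9


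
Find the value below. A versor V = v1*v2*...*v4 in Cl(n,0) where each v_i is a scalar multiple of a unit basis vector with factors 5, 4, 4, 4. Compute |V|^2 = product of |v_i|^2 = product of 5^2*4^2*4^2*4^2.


Each vector v_i has |v_i|^2 = s_i^2
Squared scales: 5^2 = 25, 4^2 = 16, 4^2 = 16, 4^2 = 16
|V|^2 = 25 * 16 * 16 * 16
= 102400


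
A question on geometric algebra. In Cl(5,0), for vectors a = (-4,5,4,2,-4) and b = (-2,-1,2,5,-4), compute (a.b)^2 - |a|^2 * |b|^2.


a . b = (-4)*(-2) + 5*(-1) + 4*2 + 2*5 + (-4)*(-4)
= 8 + (-5) + 8 + 10 + 16 = 37
|a|^2 = (-4)^2 + 5^2 + 4^2 + 2^2 + (-4)^2 = 77
|b|^2 = (-2)^2 + (-1)^2 + 2^2 + 5^2 + (-4)^2 = 50
(a.b)^2 = 37^2 = 1369
|a|^2 * |b|^2 = 77 * 50 = 3850
Result = 1369 - 3850 = -2481


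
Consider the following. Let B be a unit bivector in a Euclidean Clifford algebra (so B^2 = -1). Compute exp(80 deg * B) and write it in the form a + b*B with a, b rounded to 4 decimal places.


For a unit bivector B with B^2 = -1, the exponential series gives
e^(theta*B) = cos(theta) + sin(theta)*B (the GA analogue of Euler's formula).
theta = 80 degrees = 1.396263 rad
cos(80 deg) = 0.1736
sin(80 deg) = 0.9848
exp(theta*B) = 0.1736 + 0.9848*B


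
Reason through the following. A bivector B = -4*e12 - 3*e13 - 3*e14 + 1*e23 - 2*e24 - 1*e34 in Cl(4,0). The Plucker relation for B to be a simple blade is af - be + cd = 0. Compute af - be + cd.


Plucker relation: af - be + cd
a*f = (-4)*(-1) = 4
b*e = (-3)*(-2) = 6
c*d = (-3)*1 = -3
af - be + cd = 4 - 6 + (-3)
= -5


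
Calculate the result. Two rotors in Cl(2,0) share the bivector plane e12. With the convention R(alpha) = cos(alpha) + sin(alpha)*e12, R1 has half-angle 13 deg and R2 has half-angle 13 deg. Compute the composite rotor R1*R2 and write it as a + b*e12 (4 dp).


Same-plane rotors commute and their half-angles add:
R1*R2 = cos(a1 + a2) + sin(a1 + a2)*e12.
a1 + a2 = 13 + 13 = 26 deg
cos(26 deg) = 0.8988
sin(26 deg) = 0.4384
R1*R2 = 0.8988 + 0.4384*e12


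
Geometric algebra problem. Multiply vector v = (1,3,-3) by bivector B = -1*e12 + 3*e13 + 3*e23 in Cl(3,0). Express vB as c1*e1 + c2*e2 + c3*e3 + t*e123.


vB has grade-1 (vector) and grade-3 (trivector) parts: vB = (v _| B) + (v ^ B).
Vector part <vB>_1:
  e1: -v2*b12 - v3*b13 = -(3)*(-1) - (-3)*(3) = 12
  e2: v1*b12 - v3*b23 = (1)*(-1) - (-3)*(3) = 8
  e3: v1*b13 + v2*b23 = (1)*(3) + (3)*(3) = 12
Trivector part <vB>_3:
  e123: v1*b23 - v2*b13 + v3*b12 = (1)*(3) - (3)*(3) + (-3)*(-1) = -3
vB = 12*e1 + 8*e2 + 12*e3 - 3*e123


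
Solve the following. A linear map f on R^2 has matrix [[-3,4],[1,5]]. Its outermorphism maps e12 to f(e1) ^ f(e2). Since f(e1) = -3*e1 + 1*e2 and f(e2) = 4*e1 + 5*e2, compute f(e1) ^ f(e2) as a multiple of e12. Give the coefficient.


The outermorphism of a linear map f sends e1^e2 to f(e1)^f(e2).
f(e1) = -3*e1 + 1*e2
f(e2) = 4*e1 + 5*e2
f(e1) ^ f(e2) = (-3*e1 + 1*e2) ^ (4*e1 + 5*e2)
= (-3)*5*e12 + 1*4*e21
= (-15 - 4)*e12
= -19*e12
Coefficient = -19


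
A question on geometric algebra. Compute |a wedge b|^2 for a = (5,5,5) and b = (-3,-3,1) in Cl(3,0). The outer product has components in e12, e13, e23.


a wedge b = (a1*b2 - a2*b1)*e12 + (a1*b3 - a3*b1)*e13 + (a2*b3 - a3*b2)*e23
e12 coeff: 5*(-3) - 5*(-3) = -15 - (-15) = 0
e13 coeff: 5*1 - 5*(-3) = 5 - (-15) = 20
e23 coeff: 5*1 - 5*(-3) = 5 - (-15) = 20
|a wedge b|^2 = 0^2 + 20^2 + 20^2
= 0 + 400 + 400
= 800


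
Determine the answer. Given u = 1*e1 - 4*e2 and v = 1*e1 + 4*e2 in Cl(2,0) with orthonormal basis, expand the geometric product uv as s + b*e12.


Expand: (1*e1 - 4*e2)(1*e1 + 4*e2)
= 1*1*e1e1 + 1*4*e1e2 + (-4)*1*e2e1 + (-4)*4*e2e2
Using e1^2 = e2^2 = 1, e2e1 = -e1e2:
Scalar part s = 1*1 + (-4)*4 = 1 + (-16) = -15
Bivector part b = 1*4 - (-4)*1 = 4 - (-4) = 8
uv = -15 + 8*e12


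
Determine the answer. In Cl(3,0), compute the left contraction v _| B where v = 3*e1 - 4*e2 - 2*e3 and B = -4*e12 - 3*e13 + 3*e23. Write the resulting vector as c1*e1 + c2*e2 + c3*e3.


Left contraction v _| B = <vB>_1 (grade-1 part of the geometric product vB).
Using e1_|e12 = e2, e2_|e12 = -e1, e1_|e13 = e3, e3_|e13 = -e1, e2_|e23 = e3, e3_|e23 = -e2:
e1 coeff: -v2*b12 - v3*b13 = -(-4)*(-4) - (-2)*(-3) = -22
e2 coeff: v1*b12 - v3*b23 = (3)*(-4) - (-2)*(3) = -6
e3 coeff: v1*b13 + v2*b23 = (3)*(-3) + (-4)*(3) = -21
v _| B = -22*e1 - 6*e2 - 21*e3


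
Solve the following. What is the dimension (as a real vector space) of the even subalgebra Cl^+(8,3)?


Even subalgebra dimension = 2^(n-1)
n = 8 + 3 = 11
2^(11 - 1) = 2^10 = 1024
Verification: sum of C(11,k) for even k = 1 + 55 + 330 + 462 + 165 + 11 = 1024
Result = 1024


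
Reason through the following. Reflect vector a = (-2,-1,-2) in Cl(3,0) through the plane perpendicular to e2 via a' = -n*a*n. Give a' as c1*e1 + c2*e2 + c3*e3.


Reflection formula: a' = -n*a*n, with n = e2 (unit vector, n^2 = 1).
For reflection through hyperplane perp to e2:
The component along e2 flips sign, others stay.
a = (-2, -1, -2)
a' = (-2, 1, -2)
a' = -2*e1 + 1*e2 - 2*e3
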